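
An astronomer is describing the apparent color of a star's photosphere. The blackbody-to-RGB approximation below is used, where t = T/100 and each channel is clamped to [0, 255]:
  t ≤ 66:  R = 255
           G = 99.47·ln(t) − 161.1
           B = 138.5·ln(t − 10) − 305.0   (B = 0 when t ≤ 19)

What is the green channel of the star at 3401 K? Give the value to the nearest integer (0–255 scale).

t = 3401/100 = 34.01; the t ≤ 66 branch applies.
G = 99.47·ln 34.01 − 161.1 = 99.47·3.5267 − 161.1 = 189.696.
Rounded: 190.

190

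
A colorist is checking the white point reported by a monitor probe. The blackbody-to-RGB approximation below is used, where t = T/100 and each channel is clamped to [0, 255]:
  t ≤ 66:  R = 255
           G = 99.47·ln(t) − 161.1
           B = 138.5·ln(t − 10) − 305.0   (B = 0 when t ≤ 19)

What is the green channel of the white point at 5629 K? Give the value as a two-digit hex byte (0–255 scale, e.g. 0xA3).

0xF0

t = 5629/100 = 56.29; the t ≤ 66 branch applies.
G = 99.47·ln 56.29 − 161.1 = 99.47·4.0305 − 161.1 = 239.816.
Rounded: 240; in hex, 0xF0.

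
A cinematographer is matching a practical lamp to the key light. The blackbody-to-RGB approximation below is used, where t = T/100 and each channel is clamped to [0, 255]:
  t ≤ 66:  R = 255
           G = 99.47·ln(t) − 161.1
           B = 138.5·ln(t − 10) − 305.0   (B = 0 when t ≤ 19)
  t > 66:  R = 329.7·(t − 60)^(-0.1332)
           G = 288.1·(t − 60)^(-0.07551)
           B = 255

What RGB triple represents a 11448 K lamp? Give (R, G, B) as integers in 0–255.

t = 11448/100 = 114.48; the t > 66 branch applies.
R = 329.7·(114.48 − 60)^(-0.1332) = 329.7·54.48^(-0.1332) = 329.7·0.58713 = 193.576.
G = 288.1·(114.48 − 60)^(-0.07551) = 288.1·54.48^(-0.07551) = 288.1·0.73943 = 213.030.
B = 255 by definition for t > 66.
Rounded: (194, 213, 255).

(194, 213, 255)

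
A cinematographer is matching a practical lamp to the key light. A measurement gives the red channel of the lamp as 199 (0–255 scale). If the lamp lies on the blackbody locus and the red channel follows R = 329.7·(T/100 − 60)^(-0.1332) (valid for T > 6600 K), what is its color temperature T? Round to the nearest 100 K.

(t − 60)^(-0.1332) = 199/329.7 = 0.60358.
t − 60 = 0.60358^(1/-0.1332) = 0.60358^(-7.508) = 44.273, so t = 104.273.
T = 100·t = 10427 K → 10400 K to the nearest 100 K.

10400 K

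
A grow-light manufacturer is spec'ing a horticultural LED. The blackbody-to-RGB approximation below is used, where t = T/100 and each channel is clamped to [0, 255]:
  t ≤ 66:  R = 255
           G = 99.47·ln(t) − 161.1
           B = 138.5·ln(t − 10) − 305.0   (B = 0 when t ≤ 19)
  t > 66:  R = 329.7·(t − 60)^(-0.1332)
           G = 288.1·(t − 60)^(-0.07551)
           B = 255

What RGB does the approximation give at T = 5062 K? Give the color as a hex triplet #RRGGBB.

#FFE5D0

t = 5062/100 = 50.62; the t ≤ 66 branch applies.
R = 255 by definition for t ≤ 66.
G = 99.47·ln 50.62 − 161.1 = 99.47·3.9243 − 161.1 = 229.255.
B = 138.5·ln(50.62 − 10) − 305.0 = 138.5·ln 40.62 − 305.0 = 138.5·3.7043 − 305.0 = 208.040.
Rounded: (255, 229, 208).
In hex: #FFE5D0.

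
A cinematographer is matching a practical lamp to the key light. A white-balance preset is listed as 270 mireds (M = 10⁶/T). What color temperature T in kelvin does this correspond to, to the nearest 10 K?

T = 10⁶ / 270 = 3703.70 K → 3700 K.

3700 K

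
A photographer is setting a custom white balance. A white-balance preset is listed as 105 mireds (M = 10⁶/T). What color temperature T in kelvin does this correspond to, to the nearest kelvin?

T = 10⁶ / 105 = 9523.81 K → 9524 K.

9524 K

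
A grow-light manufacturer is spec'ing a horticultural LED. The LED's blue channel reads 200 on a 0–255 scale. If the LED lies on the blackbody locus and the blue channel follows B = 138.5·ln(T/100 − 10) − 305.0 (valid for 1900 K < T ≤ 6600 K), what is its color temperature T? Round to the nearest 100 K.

4800 K

ln(t − 10) = (200 + 305.0) / 138.5 = 3.6462.
t − 10 = e^3.6462 = 38.329, so t = 48.329.
T = 100·t = 4833 K → 4800 K to the nearest 100 K.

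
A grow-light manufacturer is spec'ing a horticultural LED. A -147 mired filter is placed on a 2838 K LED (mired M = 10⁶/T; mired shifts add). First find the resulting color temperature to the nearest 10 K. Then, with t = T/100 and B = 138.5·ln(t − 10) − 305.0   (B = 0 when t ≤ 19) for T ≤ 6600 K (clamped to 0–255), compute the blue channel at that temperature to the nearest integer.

M_in = 10⁶/2838 = 352.36; M_out = 352.36 + (-147) = 205.36.
T_out = 10⁶/205.36 = 4869.5 K → 4870 K; t = 48.7.
B = 138.5·ln(48.7 − 10) − 305.0 = 138.5·ln 38.7 − 305.0 = 138.5·3.6558 − 305.0 = 201.334.
Rounded: 201.

201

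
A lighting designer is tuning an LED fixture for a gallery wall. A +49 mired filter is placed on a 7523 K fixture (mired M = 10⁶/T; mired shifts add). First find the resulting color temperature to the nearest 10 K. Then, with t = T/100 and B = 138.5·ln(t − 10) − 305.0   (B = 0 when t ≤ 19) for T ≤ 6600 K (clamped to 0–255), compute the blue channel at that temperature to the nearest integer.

M_in = 10⁶/7523 = 132.93; M_out = 132.93 + (+49) = 181.93.
T_out = 10⁶/181.93 = 5496.7 K → 5500 K; t = 55.
B = 138.5·ln(55 − 10) − 305.0 = 138.5·ln 45 − 305.0 = 138.5·3.8067 − 305.0 = 222.223.
Rounded: 222.

222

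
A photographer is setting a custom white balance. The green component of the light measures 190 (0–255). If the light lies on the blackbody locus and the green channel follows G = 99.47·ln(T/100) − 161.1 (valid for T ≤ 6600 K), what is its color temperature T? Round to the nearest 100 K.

3400 K

ln t = (190 + 161.1) / 99.47 = 3.5297.
t = e^3.5297 = 34.114.
T = 100·t = 3411 K → 3400 K to the nearest 100 K.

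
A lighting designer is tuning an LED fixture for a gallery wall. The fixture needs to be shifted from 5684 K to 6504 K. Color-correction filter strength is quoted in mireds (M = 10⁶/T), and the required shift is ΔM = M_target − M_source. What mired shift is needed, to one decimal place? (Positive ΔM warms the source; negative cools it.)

M_source = 10⁶/5684 = 175.932; M_target = 10⁶/6504 = 153.752.
ΔM = 153.752 − 175.932 = -22.181 → -22.2 mireds, a cooling shift.

-22.2 mireds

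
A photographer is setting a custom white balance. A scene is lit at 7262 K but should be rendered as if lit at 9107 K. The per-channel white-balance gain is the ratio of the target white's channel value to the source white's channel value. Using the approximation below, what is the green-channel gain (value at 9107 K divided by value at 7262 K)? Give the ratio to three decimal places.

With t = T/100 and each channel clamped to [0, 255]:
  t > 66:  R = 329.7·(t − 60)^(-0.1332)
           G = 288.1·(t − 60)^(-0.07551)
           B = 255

At 7262 K (t = 72.62):
  G = 288.1·(72.62 − 60)^(-0.07551) = 288.1·12.62^(-0.07551) = 288.1·0.82577 = 237.904.
At 9107 K (t = 91.07):
  G = 288.1·(91.07 − 60)^(-0.07551) = 288.1·31.07^(-0.07551) = 288.1·0.77146 = 222.258.
Gain = 222.258 / 237.904 = 0.9342 → 0.934.

0.934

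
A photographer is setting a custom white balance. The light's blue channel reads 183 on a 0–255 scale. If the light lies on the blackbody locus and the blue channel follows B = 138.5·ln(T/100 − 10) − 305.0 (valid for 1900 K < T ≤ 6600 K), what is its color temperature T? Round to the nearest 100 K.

ln(t − 10) = (183 + 305.0) / 138.5 = 3.5235.
t − 10 = e^3.5235 = 33.902, so t = 43.902.
T = 100·t = 4390 K → 4400 K to the nearest 100 K.

4400 K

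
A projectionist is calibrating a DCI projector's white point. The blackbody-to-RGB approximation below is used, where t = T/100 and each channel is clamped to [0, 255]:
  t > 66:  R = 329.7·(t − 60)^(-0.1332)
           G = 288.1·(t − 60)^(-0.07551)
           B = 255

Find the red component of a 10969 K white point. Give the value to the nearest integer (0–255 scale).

196

t = 10969/100 = 109.69; the t > 66 branch applies.
R = 329.7·(109.69 − 60)^(-0.1332) = 329.7·49.69^(-0.1332) = 329.7·0.59437 = 195.964.
Rounded: 196.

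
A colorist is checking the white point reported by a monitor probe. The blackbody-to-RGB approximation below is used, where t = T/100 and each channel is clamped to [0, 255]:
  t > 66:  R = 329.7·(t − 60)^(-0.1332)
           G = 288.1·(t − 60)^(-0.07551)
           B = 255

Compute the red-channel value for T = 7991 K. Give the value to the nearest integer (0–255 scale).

221

t = 7991/100 = 79.91; the t > 66 branch applies.
R = 329.7·(79.91 − 60)^(-0.1332) = 329.7·19.91^(-0.1332) = 329.7·0.67137 = 221.352.
Rounded: 221.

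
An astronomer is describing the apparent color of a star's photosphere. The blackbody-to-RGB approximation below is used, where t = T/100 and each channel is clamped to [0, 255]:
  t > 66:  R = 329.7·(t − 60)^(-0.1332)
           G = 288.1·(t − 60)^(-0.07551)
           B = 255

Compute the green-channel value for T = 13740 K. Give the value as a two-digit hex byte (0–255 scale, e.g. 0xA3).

0xCF

t = 13740/100 = 137.4; the t > 66 branch applies.
G = 288.1·(137.4 − 60)^(-0.07551) = 288.1·77.4^(-0.07551) = 288.1·0.72008 = 207.455.
Rounded: 207; in hex, 0xCF.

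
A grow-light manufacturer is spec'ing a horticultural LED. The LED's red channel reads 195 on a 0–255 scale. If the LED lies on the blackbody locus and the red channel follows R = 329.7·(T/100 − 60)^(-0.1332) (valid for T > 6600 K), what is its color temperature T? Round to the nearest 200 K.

11200 K

(t − 60)^(-0.1332) = 195/329.7 = 0.59145.
t − 60 = 0.59145^(1/-0.1332) = 0.59145^(-7.508) = 51.564, so t = 111.564.
T = 100·t = 11156 K → 11200 K to the nearest 200 K.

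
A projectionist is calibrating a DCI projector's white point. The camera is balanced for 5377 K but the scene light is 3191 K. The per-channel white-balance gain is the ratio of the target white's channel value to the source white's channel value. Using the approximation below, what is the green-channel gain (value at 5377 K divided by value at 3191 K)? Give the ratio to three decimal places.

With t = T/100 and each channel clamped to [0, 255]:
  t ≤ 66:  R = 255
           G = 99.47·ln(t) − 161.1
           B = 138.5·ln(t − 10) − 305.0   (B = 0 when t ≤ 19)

At 3191 K (t = 31.91):
  G = 99.47·ln 31.91 − 161.1 = 99.47·3.4629 − 161.1 = 183.357.
At 5377 K (t = 53.77):
  G = 99.47·ln 53.77 − 161.1 = 99.47·3.9847 − 161.1 = 235.260.
Gain = 235.260 / 183.357 = 1.2831 → 1.283.

1.283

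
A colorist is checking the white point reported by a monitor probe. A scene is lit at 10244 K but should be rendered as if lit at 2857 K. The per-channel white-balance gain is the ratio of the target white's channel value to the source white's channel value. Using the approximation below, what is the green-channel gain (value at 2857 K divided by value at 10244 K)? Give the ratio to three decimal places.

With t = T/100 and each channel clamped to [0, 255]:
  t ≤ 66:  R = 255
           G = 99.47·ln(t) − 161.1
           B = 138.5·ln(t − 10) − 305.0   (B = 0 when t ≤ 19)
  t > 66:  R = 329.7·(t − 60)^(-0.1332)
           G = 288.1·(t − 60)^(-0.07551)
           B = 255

At 10244 K (t = 102.44):
  G = 288.1·(102.44 − 60)^(-0.07551) = 288.1·42.44^(-0.07551) = 288.1·0.75351 = 217.085.
At 2857 K (t = 28.57):
  G = 99.47·ln 28.57 − 161.1 = 99.47·3.3524 − 161.1 = 172.359.
Gain = 172.359 / 217.085 = 0.7940 → 0.794.

0.794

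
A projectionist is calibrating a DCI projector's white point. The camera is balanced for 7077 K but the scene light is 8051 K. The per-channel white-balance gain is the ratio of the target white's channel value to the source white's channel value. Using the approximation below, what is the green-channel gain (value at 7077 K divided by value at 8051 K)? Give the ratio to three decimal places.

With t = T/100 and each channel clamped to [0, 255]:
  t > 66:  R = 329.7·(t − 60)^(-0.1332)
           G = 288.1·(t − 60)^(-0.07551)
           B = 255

At 8051 K (t = 80.51):
  G = 288.1·(80.51 − 60)^(-0.07551) = 288.1·20.51^(-0.07551) = 288.1·0.79604 = 229.338.
At 7077 K (t = 70.77):
  G = 288.1·(70.77 − 60)^(-0.07551) = 288.1·10.77^(-0.07551) = 288.1·0.83571 = 240.769.
Gain = 240.769 / 229.338 = 1.0498 → 1.050.

1.050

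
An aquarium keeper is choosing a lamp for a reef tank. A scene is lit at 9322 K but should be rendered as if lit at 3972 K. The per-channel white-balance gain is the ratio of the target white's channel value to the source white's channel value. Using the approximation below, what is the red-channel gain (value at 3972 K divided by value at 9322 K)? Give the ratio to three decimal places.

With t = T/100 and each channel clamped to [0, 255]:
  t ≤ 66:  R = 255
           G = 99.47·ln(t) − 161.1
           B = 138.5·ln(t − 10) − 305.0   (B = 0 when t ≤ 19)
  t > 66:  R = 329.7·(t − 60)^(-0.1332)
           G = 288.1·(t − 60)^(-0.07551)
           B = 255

At 9322 K (t = 93.22):
  R = 329.7·(93.22 − 60)^(-0.1332) = 329.7·33.22^(-0.1332) = 329.7·0.62712 = 206.761.
At 3972 K (t = 39.72):
  R = 255 by definition for t ≤ 66.
Gain = 255.000 / 206.761 = 1.2333 → 1.233.

1.233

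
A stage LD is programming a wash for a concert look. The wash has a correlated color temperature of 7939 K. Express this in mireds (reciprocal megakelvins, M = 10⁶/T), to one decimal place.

M = 10⁶ / 7939 = 125.960 → 126.0 mireds.

126.0 mireds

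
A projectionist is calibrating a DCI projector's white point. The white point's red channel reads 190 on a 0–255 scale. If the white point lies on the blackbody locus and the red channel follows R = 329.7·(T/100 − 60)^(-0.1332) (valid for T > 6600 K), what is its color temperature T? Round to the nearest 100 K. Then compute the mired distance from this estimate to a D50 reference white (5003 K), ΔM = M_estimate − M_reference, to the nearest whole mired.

-119 mireds

(t − 60)^(-0.1332) = 190/329.7 = 0.57628.
t − 60 = 0.57628^(1/-0.1332) = 0.57628^(-7.508) = 62.667, so t = 122.667.
T = 100·t = 12267 K → 12300 K to the nearest 100 K.
M_estimate = 10⁶/12300 = 81.30; M_reference = 10⁶/5003 = 199.88.
ΔM = 81.30 − 199.88 = -118.58 → -119 mireds.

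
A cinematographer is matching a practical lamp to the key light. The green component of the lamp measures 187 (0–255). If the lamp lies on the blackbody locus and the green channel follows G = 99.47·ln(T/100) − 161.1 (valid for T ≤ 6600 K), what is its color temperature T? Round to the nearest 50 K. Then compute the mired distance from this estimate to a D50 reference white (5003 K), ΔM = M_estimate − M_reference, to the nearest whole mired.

ln t = (187 + 161.1) / 99.47 = 3.4995.
t = e^3.4995 = 33.100.
T = 100·t = 3310 K → 3300 K to the nearest 50 K.
M_estimate = 10⁶/3300 = 303.03; M_reference = 10⁶/5003 = 199.88.
ΔM = 303.03 − 199.88 = 103.15 → +103 mireds.

+103 mireds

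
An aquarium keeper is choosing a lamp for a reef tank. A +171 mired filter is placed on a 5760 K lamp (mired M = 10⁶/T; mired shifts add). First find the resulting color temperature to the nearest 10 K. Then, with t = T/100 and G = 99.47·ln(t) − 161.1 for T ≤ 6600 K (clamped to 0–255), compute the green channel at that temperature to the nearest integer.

M_in = 10⁶/5760 = 173.61; M_out = 173.61 + (+171) = 344.61.
T_out = 10⁶/344.61 = 2901.8 K → 2900 K; t = 29.
G = 99.47·ln 29 − 161.1 = 99.47·3.3673 − 161.1 = 173.845.
Rounded: 174.

174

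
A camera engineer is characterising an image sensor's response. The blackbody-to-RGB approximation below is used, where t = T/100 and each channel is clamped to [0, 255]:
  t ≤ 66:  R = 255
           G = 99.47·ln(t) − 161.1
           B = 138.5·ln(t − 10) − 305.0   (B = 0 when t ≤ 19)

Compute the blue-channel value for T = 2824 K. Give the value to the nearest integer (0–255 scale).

97

t = 2824/100 = 28.24; the t ≤ 66 branch applies.
B = 138.5·ln(28.24 − 10) − 305.0 = 138.5·ln 18.24 − 305.0 = 138.5·2.9036 − 305.0 = 97.151.
Rounded: 97.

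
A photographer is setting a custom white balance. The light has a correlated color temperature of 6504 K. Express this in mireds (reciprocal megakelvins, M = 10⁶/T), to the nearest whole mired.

154 mireds

M = 10⁶ / 6504 = 153.752 → 154 mireds.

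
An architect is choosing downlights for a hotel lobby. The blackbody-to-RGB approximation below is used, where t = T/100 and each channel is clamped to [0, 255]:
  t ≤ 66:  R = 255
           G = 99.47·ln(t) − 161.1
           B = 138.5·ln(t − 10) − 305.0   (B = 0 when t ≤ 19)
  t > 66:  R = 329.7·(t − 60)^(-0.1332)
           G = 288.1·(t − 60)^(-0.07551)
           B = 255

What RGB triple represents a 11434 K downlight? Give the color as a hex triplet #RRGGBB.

t = 11434/100 = 114.34; the t > 66 branch applies.
R = 329.7·(114.34 − 60)^(-0.1332) = 329.7·54.34^(-0.1332) = 329.7·0.58733 = 193.643.
G = 288.1·(114.34 − 60)^(-0.07551) = 288.1·54.34^(-0.07551) = 288.1·0.73957 = 213.071.
B = 255 by definition for t > 66.
Rounded: (194, 213, 255).
In hex: #C2D5FF.

#C2D5FF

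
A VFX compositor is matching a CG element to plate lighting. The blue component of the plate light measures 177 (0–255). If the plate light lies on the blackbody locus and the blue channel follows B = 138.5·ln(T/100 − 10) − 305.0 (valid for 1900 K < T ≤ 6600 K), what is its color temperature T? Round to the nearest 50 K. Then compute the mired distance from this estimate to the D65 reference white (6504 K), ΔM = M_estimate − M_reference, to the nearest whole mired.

+82 mireds

ln(t − 10) = (177 + 305.0) / 138.5 = 3.4801.
t − 10 = e^3.4801 = 32.464, so t = 42.464.
T = 100·t = 4246 K → 4250 K to the nearest 50 K.
M_estimate = 10⁶/4250 = 235.29; M_reference = 10⁶/6504 = 153.75.
ΔM = 235.29 − 153.75 = 81.54 → +82 mireds.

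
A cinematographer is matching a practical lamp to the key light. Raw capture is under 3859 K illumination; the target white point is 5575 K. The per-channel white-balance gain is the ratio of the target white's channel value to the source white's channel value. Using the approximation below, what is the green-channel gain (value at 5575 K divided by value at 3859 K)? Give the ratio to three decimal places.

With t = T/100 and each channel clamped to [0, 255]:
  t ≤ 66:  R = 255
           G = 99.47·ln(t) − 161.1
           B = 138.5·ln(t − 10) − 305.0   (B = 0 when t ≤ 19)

1.181

At 3859 K (t = 38.59):
  G = 99.47·ln 38.59 − 161.1 = 99.47·3.6530 − 161.1 = 202.263.
At 5575 K (t = 55.75):
  G = 99.47·ln 55.75 − 161.1 = 99.47·4.0209 − 161.1 = 238.857.
Gain = 238.857 / 202.263 = 1.1809 → 1.181.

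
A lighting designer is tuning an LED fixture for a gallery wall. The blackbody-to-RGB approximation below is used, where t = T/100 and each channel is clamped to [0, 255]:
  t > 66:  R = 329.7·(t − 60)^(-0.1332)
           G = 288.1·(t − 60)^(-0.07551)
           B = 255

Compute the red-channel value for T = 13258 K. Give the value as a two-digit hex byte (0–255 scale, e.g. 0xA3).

t = 13258/100 = 132.58; the t > 66 branch applies.
R = 329.7·(132.58 − 60)^(-0.1332) = 329.7·72.58^(-0.1332) = 329.7·0.56512 = 186.319.
Rounded: 186; in hex, 0xBA.

0xBA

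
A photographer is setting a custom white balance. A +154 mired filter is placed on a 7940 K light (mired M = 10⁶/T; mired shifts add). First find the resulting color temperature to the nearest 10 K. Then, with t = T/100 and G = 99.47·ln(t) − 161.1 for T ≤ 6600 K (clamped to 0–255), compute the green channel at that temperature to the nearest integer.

M_in = 10⁶/7940 = 125.94; M_out = 125.94 + (+154) = 279.94.
T_out = 10⁶/279.94 = 3572.1 K → 3570 K; t = 35.7.
G = 99.47·ln 35.7 − 161.1 = 99.47·3.5752 − 161.1 = 194.520.
Rounded: 195.

195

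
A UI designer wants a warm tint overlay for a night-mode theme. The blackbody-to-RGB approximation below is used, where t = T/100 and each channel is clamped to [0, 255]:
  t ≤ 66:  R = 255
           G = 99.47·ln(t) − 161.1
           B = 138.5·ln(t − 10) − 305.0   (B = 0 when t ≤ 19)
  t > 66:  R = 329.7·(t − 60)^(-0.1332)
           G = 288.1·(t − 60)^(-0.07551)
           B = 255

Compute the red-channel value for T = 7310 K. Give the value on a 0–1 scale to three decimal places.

0.918

t = 7310/100 = 73.1; the t > 66 branch applies.
R = 329.7·(73.1 − 60)^(-0.1332) = 329.7·13.1^(-0.1332) = 329.7·0.70987 = 234.044.
On a 0–1 scale: 234.044/255 = 0.9178 → 0.918.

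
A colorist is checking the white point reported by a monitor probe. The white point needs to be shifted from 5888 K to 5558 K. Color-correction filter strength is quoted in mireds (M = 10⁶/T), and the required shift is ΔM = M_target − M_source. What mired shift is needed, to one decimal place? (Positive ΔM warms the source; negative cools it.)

M_source = 10⁶/5888 = 169.837; M_target = 10⁶/5558 = 179.921.
ΔM = 179.921 − 169.837 = 10.084 → +10.1 mireds, a warming shift.

+10.1 mireds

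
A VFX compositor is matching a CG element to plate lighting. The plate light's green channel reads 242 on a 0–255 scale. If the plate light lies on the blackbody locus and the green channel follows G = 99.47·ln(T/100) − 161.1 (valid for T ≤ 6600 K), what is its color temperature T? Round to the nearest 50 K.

5750 K

ln t = (242 + 161.1) / 99.47 = 4.0525.
t = e^4.0525 = 57.540.
T = 100·t = 5754 K → 5750 K to the nearest 50 K.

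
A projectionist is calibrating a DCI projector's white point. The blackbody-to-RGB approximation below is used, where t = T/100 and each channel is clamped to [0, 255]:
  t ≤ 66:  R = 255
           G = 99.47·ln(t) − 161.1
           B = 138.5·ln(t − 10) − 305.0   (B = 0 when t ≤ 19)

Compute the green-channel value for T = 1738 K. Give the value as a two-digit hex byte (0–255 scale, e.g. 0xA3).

0x7B

t = 1738/100 = 17.38; the t ≤ 66 branch applies.
G = 99.47·ln 17.38 − 161.1 = 99.47·2.8553 − 161.1 = 122.919.
Rounded: 123; in hex, 0x7B.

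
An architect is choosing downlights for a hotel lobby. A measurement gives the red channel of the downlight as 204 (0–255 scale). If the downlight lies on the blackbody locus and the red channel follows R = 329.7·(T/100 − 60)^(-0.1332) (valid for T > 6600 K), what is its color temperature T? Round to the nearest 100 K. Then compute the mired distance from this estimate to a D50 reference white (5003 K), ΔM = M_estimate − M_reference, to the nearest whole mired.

-97 mireds

(t − 60)^(-0.1332) = 204/329.7 = 0.61874.
t − 60 = 0.61874^(1/-0.1332) = 0.61874^(-7.508) = 36.748, so t = 96.748.
T = 100·t = 9675 K → 9700 K to the nearest 100 K.
M_estimate = 10⁶/9700 = 103.09; M_reference = 10⁶/5003 = 199.88.
ΔM = 103.09 − 199.88 = -96.79 → -97 mireds.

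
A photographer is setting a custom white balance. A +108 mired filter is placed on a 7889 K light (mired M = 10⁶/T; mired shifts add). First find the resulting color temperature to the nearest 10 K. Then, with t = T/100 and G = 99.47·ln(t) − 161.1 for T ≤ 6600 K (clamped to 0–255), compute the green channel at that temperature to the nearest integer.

M_in = 10⁶/7889 = 126.76; M_out = 126.76 + (+108) = 234.76.
T_out = 10⁶/234.76 = 4259.7 K → 4260 K; t = 42.6.
G = 99.47·ln 42.6 − 161.1 = 99.47·3.7519 − 161.1 = 212.097.
Rounded: 212.

212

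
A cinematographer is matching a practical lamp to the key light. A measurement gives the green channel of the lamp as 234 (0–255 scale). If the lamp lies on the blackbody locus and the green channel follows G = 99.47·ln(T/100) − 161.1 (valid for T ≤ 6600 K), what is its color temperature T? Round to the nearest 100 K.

ln t = (234 + 161.1) / 99.47 = 3.9721.
t = e^3.9721 = 53.093.
T = 100·t = 5309 K → 5300 K to the nearest 100 K.

5300 K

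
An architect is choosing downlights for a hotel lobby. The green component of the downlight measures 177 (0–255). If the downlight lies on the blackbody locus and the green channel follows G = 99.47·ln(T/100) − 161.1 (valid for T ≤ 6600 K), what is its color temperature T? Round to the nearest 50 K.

3000 K

ln t = (177 + 161.1) / 99.47 = 3.3990.
t = e^3.3990 = 29.935.
T = 100·t = 2993 K → 3000 K to the nearest 50 K.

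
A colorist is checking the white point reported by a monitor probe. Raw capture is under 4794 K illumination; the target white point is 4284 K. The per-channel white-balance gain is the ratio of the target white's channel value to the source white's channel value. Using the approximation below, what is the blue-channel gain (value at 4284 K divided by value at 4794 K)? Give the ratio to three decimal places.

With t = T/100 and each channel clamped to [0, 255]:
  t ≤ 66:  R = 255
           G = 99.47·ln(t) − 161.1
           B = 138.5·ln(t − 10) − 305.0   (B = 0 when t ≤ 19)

At 4794 K (t = 47.94):
  B = 138.5·ln(47.94 − 10) − 305.0 = 138.5·ln 37.94 − 305.0 = 138.5·3.6360 − 305.0 = 198.587.
At 4284 K (t = 42.84):
  B = 138.5·ln(42.84 − 10) − 305.0 = 138.5·ln 32.84 − 305.0 = 138.5·3.4916 − 305.0 = 178.593.
Gain = 178.593 / 198.587 = 0.8993 → 0.899.

0.899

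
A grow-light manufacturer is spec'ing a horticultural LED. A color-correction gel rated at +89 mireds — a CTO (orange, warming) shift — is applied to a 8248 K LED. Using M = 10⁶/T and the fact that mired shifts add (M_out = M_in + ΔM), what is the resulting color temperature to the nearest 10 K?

M_in = 10⁶/8248 = 121.24 mireds.
M_out = 121.24 + (+89) = 210.24 mireds.
T_out = 10⁶/210.24 = 4756.4 K → 4760 K.

4760 K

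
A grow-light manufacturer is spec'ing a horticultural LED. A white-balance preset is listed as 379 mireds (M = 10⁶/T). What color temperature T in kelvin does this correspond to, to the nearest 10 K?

2640 K

T = 10⁶ / 379 = 2638.52 K → 2640 K.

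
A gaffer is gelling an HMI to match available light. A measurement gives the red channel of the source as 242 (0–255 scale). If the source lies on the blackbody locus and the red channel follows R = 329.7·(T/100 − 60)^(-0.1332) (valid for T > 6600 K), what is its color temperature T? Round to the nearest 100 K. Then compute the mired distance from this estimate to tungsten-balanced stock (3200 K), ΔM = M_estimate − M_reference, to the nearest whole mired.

-170 mireds

(t − 60)^(-0.1332) = 242/329.7 = 0.73400.
t − 60 = 0.73400^(1/-0.1332) = 0.73400^(-7.508) = 10.193, so t = 70.193.
T = 100·t = 7019 K → 7000 K to the nearest 100 K.
M_estimate = 10⁶/7000 = 142.86; M_reference = 10⁶/3200 = 312.50.
ΔM = 142.86 − 312.50 = -169.64 → -170 mireds.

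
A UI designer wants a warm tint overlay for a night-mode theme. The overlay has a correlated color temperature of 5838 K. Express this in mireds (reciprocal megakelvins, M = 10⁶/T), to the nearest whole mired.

M = 10⁶ / 5838 = 171.292 → 171 mireds.

171 mireds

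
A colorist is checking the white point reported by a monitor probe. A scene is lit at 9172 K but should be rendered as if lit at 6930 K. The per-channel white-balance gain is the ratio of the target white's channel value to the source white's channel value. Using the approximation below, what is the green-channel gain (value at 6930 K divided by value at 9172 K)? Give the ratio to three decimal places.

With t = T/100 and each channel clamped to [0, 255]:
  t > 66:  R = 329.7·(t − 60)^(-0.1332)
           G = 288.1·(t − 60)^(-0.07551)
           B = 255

1.097

At 9172 K (t = 91.72):
  G = 288.1·(91.72 − 60)^(-0.07551) = 288.1·31.72^(-0.07551) = 288.1·0.77025 = 221.910.
At 6930 K (t = 69.3):
  G = 288.1·(69.3 − 60)^(-0.07551) = 288.1·9.3^(-0.07551) = 288.1·0.84503 = 243.452.
Gain = 243.452 / 221.910 = 1.0971 → 1.097.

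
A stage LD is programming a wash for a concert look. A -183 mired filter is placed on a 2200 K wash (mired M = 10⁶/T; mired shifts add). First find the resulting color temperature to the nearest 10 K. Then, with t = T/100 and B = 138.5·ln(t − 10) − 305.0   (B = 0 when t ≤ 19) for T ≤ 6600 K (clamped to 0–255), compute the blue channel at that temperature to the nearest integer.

150

M_in = 10⁶/2200 = 454.55; M_out = 454.55 + (-183) = 271.55.
T_out = 10⁶/271.55 = 3682.6 K → 3680 K; t = 36.8.
B = 138.5·ln(36.8 − 10) − 305.0 = 138.5·ln 26.8 − 305.0 = 138.5·3.2884 − 305.0 = 150.444.
Rounded: 150.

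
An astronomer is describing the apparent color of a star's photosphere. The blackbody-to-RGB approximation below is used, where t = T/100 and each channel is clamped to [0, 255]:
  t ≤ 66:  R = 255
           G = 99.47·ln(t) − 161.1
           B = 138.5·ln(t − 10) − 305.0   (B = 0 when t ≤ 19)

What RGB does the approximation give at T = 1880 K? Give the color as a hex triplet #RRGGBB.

#FF8300

t = 1880/100 = 18.8; the t ≤ 66 branch applies.
R = 255 by definition for t ≤ 66.
G = 99.47·ln 18.8 − 161.1 = 99.47·2.9339 − 161.1 = 130.731.
t = 18.8 ≤ 19, so B = 0.
Rounded: (255, 131, 0).
In hex: #FF8300.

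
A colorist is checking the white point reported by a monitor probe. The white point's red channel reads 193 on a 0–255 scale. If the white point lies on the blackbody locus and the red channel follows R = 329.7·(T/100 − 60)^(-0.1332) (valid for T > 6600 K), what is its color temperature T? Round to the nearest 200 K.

11600 K

(t − 60)^(-0.1332) = 193/329.7 = 0.58538.
t − 60 = 0.58538^(1/-0.1332) = 0.58538^(-7.508) = 55.713, so t = 115.713.
T = 100·t = 11571 K → 11600 K to the nearest 200 K.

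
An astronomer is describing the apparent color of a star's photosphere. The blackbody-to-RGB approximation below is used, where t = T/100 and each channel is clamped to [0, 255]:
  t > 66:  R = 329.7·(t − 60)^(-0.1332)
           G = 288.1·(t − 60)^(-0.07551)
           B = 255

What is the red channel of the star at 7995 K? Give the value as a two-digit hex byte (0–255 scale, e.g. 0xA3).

t = 7995/100 = 79.95; the t > 66 branch applies.
R = 329.7·(79.95 − 60)^(-0.1332) = 329.7·19.95^(-0.1332) = 329.7·0.67119 = 221.292.
Rounded: 221; in hex, 0xDD.

0xDD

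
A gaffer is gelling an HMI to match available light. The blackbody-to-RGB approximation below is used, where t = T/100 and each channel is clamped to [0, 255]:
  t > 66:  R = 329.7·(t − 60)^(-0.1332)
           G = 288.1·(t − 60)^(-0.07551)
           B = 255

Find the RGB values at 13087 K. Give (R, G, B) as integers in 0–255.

(187, 209, 255)

t = 13087/100 = 130.87; the t > 66 branch applies.
R = 329.7·(130.87 − 60)^(-0.1332) = 329.7·70.87^(-0.1332) = 329.7·0.56692 = 186.912.
G = 288.1·(130.87 − 60)^(-0.07551) = 288.1·70.87^(-0.07551) = 288.1·0.72489 = 208.841.
B = 255 by definition for t > 66.
Rounded: (187, 209, 255).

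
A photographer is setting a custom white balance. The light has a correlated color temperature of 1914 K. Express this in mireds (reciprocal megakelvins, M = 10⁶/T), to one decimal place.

522.5 mireds

M = 10⁶ / 1914 = 522.466 → 522.5 mireds.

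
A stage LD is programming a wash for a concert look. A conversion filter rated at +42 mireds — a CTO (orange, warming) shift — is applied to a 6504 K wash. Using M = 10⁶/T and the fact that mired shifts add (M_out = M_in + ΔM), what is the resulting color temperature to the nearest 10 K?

M_in = 10⁶/6504 = 153.75 mireds.
M_out = 153.75 + (+42) = 195.75 mireds.
T_out = 10⁶/195.75 = 5108.5 K → 5110 K.

5110 K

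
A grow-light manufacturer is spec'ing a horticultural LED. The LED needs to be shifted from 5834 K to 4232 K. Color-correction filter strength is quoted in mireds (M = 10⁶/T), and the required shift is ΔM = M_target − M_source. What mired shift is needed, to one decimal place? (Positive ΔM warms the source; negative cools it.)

+64.9 mireds

M_source = 10⁶/5834 = 171.409; M_target = 10⁶/4232 = 236.295.
ΔM = 236.295 − 171.409 = 64.886 → +64.9 mireds, a warming shift.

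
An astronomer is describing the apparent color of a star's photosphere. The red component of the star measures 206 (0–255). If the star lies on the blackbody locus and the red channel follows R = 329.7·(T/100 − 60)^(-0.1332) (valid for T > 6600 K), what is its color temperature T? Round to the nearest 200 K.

(t − 60)^(-0.1332) = 206/329.7 = 0.62481.
t − 60 = 0.62481^(1/-0.1332) = 0.62481^(-7.508) = 34.152, so t = 94.152.
T = 100·t = 9415 K → 9400 K to the nearest 200 K.

9400 K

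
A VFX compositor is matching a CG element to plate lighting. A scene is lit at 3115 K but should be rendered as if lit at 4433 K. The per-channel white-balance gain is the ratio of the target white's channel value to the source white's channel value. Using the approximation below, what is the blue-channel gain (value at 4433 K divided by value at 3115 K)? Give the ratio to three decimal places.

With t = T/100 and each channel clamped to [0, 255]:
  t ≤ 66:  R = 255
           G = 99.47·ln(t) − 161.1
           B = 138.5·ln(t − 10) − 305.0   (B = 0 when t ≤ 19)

1.570

At 3115 K (t = 31.15):
  B = 138.5·ln(31.15 − 10) − 305.0 = 138.5·ln 21.15 − 305.0 = 138.5·3.0516 − 305.0 = 117.652.
At 4433 K (t = 44.33):
  B = 138.5·ln(44.33 − 10) − 305.0 = 138.5·ln 34.33 − 305.0 = 138.5·3.5360 − 305.0 = 184.739.
Gain = 184.739 / 117.652 = 1.5702 → 1.570.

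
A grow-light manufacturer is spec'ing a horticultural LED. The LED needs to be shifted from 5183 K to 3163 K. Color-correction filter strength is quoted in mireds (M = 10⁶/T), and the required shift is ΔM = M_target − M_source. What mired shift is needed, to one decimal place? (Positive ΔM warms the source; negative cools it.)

M_source = 10⁶/5183 = 192.938; M_target = 10⁶/3163 = 316.156.
ΔM = 316.156 − 192.938 = 123.217 → +123.2 mireds, a warming shift.

+123.2 mireds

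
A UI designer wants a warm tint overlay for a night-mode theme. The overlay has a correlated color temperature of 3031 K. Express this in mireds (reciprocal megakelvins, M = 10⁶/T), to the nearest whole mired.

330 mireds

M = 10⁶ / 3031 = 329.924 → 330 mireds.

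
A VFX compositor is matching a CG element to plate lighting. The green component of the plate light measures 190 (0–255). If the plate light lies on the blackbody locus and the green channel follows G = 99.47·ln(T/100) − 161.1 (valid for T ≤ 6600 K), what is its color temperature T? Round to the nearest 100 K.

ln t = (190 + 161.1) / 99.47 = 3.5297.
t = e^3.5297 = 34.114.
T = 100·t = 3411 K → 3400 K to the nearest 100 K.

3400 K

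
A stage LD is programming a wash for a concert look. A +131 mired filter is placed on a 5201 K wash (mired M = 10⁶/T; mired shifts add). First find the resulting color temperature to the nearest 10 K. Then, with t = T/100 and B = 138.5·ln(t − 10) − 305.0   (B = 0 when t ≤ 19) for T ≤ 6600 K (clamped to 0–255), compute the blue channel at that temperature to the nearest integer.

M_in = 10⁶/5201 = 192.27; M_out = 192.27 + (+131) = 323.27.
T_out = 10⁶/323.27 = 3093.4 K → 3090 K; t = 30.9.
B = 138.5·ln(30.9 − 10) − 305.0 = 138.5·ln 20.9 − 305.0 = 138.5·3.0397 − 305.0 = 116.005.
Rounded: 116.

116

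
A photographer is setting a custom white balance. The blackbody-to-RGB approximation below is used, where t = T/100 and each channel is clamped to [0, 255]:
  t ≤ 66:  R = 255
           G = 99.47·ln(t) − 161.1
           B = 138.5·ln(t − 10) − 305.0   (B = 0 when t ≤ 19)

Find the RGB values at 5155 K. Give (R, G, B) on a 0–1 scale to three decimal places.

t = 5155/100 = 51.55; the t ≤ 66 branch applies.
R = 255 by definition for t ≤ 66.
G = 99.47·ln 51.55 − 161.1 = 99.47·3.9426 − 161.1 = 231.066.
B = 138.5·ln(51.55 − 10) − 305.0 = 138.5·ln 41.55 − 305.0 = 138.5·3.7269 − 305.0 = 211.175.
Dividing each by 255: (1.0000, 0.9061, 0.8281) → (1.000, 0.906, 0.828).

(1.000, 0.906, 0.828)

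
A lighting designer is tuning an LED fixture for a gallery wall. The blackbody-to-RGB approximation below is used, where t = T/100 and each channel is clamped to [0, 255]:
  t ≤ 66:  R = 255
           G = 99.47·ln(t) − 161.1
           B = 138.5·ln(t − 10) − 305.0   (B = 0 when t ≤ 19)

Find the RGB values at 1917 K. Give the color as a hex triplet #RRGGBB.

t = 1917/100 = 19.17; the t ≤ 66 branch applies.
R = 255 by definition for t ≤ 66.
G = 99.47·ln 19.17 − 161.1 = 99.47·2.9533 − 161.1 = 132.669.
B = 138.5·ln(19.17 − 10) − 305.0 = 138.5·ln 9.17 − 305.0 = 138.5·2.2159 − 305.0 = 1.907.
Rounded: (255, 133, 2).
In hex: #FF8502.

#FF8502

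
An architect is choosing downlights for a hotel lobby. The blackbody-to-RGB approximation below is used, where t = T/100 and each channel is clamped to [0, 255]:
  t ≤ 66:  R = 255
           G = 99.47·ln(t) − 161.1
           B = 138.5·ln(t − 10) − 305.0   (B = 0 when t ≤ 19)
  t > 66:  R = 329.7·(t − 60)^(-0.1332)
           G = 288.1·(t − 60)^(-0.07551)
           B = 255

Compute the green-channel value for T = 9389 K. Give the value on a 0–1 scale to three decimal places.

t = 9389/100 = 93.89; the t > 66 branch applies.
G = 288.1·(93.89 − 60)^(-0.07551) = 288.1·33.89^(-0.07551) = 288.1·0.76642 = 220.804.
On a 0–1 scale: 220.804/255 = 0.8659 → 0.866.

0.866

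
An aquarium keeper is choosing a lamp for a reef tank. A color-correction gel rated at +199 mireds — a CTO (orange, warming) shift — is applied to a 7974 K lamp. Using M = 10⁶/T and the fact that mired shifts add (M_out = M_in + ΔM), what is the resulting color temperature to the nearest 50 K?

M_in = 10⁶/7974 = 125.41 mireds.
M_out = 125.41 + (+199) = 324.41 mireds.
T_out = 10⁶/324.41 = 3082.5 K → 3100 K.

3100 K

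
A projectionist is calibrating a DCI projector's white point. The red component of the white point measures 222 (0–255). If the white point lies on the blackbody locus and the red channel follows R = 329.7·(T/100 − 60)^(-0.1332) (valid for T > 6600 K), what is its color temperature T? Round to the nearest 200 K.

(t − 60)^(-0.1332) = 222/329.7 = 0.67334.
t − 60 = 0.67334^(1/-0.1332) = 0.67334^(-7.508) = 19.478, so t = 79.478.
T = 100·t = 7948 K → 8000 K to the nearest 200 K.

8000 K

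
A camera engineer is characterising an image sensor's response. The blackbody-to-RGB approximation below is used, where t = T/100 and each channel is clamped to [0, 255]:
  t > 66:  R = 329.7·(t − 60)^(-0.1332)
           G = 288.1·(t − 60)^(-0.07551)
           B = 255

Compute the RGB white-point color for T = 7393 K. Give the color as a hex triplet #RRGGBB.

#E8ECFF

t = 7393/100 = 73.93; the t > 66 branch applies.
R = 329.7·(73.93 − 60)^(-0.1332) = 329.7·13.93^(-0.1332) = 329.7·0.70409 = 232.137.
G = 288.1·(73.93 − 60)^(-0.07551) = 288.1·13.93^(-0.07551) = 288.1·0.81963 = 236.137.
B = 255 by definition for t > 66.
Rounded: (232, 236, 255).
In hex: #E8ECFF.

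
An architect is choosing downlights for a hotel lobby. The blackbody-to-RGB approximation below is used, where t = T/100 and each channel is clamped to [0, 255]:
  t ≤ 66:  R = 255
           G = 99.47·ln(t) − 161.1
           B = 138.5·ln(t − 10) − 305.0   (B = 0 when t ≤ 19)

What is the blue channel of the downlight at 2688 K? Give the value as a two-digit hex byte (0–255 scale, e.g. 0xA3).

0x56

t = 2688/100 = 26.88; the t ≤ 66 branch applies.
B = 138.5·ln(26.88 − 10) − 305.0 = 138.5·ln 16.88 − 305.0 = 138.5·2.8261 − 305.0 = 86.419.
Rounded: 86; in hex, 0x56.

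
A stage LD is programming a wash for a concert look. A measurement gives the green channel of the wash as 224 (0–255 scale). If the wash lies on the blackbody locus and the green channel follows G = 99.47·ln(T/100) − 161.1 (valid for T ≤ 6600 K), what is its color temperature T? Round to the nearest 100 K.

4800 K

ln t = (224 + 161.1) / 99.47 = 3.8715.
t = e^3.8715 = 48.015.
T = 100·t = 4802 K → 4800 K to the nearest 100 K.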